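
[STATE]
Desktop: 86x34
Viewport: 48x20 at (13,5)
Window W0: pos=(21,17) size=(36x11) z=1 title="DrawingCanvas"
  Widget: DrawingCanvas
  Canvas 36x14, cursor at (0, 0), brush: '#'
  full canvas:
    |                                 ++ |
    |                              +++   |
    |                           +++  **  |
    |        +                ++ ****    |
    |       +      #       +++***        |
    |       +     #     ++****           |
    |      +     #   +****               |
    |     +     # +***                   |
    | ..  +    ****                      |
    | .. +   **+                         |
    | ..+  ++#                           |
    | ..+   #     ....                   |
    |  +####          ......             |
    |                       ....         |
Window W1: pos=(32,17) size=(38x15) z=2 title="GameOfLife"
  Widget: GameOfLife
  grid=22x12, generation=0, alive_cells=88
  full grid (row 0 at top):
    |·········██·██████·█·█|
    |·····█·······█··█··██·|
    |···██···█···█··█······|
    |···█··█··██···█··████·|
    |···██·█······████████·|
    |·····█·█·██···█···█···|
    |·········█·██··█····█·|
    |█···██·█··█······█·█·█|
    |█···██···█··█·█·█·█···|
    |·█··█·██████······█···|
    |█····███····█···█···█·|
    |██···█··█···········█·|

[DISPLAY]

                                                
                                                
                                                
                                                
                                                
                                                
                                                
                                                
                                                
                                                
                                                
                                                
        ┏━━━━━━━━━━┏━━━━━━━━━━━━━━━━━━━━━━━━━━━━
        ┃ DrawingCa┃ GameOfLife                 
        ┠──────────┠────────────────────────────
        ┃+         ┃Gen: 0                      
        ┃          ┃·····█·······█··█··██·      
        ┃          ┃···██···█···█··█······      
        ┃        + ┃···█··█··██···█··████·      
        ┃       +  ┃···██·█······████████·      


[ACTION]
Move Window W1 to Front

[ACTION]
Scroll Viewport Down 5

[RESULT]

                                                
                                                
                                                
                                                
                                                
                                                
                                                
        ┏━━━━━━━━━━┏━━━━━━━━━━━━━━━━━━━━━━━━━━━━
        ┃ DrawingCa┃ GameOfLife                 
        ┠──────────┠────────────────────────────
        ┃+         ┃Gen: 0                      
        ┃          ┃·····█·······█··█··██·      
        ┃          ┃···██···█···█··█······      
        ┃        + ┃···█··█··██···█··████·      
        ┃       +  ┃···██·█······████████·      
        ┃       +  ┃·····█·█·██···█···█···      
        ┃      +   ┃·········█·██··█····█·      
        ┗━━━━━━━━━━┃█···██·█··█······█·█·█      
                   ┃█···██···█··█·█·█·█···      
                   ┃·█··█·██████······█···      


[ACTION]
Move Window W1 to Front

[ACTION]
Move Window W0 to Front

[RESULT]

                                                
                                                
                                                
                                                
                                                
                                                
                                                
        ┏━━━━━━━━━━━━━━━━━━━━━━━━━━━━━━━━━━┓━━━━
        ┃ DrawingCanvas                    ┃    
        ┠──────────────────────────────────┨────
        ┃+                                +┃    
        ┃                              +++ ┃    
        ┃                           +++  **┃    
        ┃        +                ++ ****  ┃    
        ┃       +      #       +++***      ┃    
        ┃       +     #     ++****         ┃    
        ┃      +     #   +****             ┃    
        ┗━━━━━━━━━━━━━━━━━━━━━━━━━━━━━━━━━━┛    
                   ┃█···██···█··█·█·█·█···      
                   ┃·█··█·██████······█···      


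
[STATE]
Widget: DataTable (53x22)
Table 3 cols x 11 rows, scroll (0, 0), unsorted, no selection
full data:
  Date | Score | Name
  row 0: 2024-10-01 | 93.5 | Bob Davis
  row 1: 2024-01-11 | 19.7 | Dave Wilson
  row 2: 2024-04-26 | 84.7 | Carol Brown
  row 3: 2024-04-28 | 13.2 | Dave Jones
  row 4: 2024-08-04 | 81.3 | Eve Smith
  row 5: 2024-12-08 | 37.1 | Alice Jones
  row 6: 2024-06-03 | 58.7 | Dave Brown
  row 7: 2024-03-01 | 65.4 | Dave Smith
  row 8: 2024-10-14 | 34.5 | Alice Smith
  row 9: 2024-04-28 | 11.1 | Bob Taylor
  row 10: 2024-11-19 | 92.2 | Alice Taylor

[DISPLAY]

Date      │Score│Name                                
──────────┼─────┼────────────                        
2024-10-01│93.5 │Bob Davis                           
2024-01-11│19.7 │Dave Wilson                         
2024-04-26│84.7 │Carol Brown                         
2024-04-28│13.2 │Dave Jones                          
2024-08-04│81.3 │Eve Smith                           
2024-12-08│37.1 │Alice Jones                         
2024-06-03│58.7 │Dave Brown                          
2024-03-01│65.4 │Dave Smith                          
2024-10-14│34.5 │Alice Smith                         
2024-04-28│11.1 │Bob Taylor                          
2024-11-19│92.2 │Alice Taylor                        
                                                     
                                                     
                                                     
                                                     
                                                     
                                                     
                                                     
                                                     
                                                     


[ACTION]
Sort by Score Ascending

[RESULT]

Date      │Scor▲│Name                                
──────────┼─────┼────────────                        
2024-04-28│11.1 │Bob Taylor                          
2024-04-28│13.2 │Dave Jones                          
2024-01-11│19.7 │Dave Wilson                         
2024-10-14│34.5 │Alice Smith                         
2024-12-08│37.1 │Alice Jones                         
2024-06-03│58.7 │Dave Brown                          
2024-03-01│65.4 │Dave Smith                          
2024-08-04│81.3 │Eve Smith                           
2024-04-26│84.7 │Carol Brown                         
2024-11-19│92.2 │Alice Taylor                        
2024-10-01│93.5 │Bob Davis                           
                                                     
                                                     
                                                     
                                                     
                                                     
                                                     
                                                     
                                                     
                                                     


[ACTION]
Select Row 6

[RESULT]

Date      │Scor▲│Name                                
──────────┼─────┼────────────                        
2024-04-28│11.1 │Bob Taylor                          
2024-04-28│13.2 │Dave Jones                          
2024-01-11│19.7 │Dave Wilson                         
2024-10-14│34.5 │Alice Smith                         
2024-12-08│37.1 │Alice Jones                         
2024-06-03│58.7 │Dave Brown                          
>024-03-01│65.4 │Dave Smith                          
2024-08-04│81.3 │Eve Smith                           
2024-04-26│84.7 │Carol Brown                         
2024-11-19│92.2 │Alice Taylor                        
2024-10-01│93.5 │Bob Davis                           
                                                     
                                                     
                                                     
                                                     
                                                     
                                                     
                                                     
                                                     
                                                     


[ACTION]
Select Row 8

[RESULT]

Date      │Scor▲│Name                                
──────────┼─────┼────────────                        
2024-04-28│11.1 │Bob Taylor                          
2024-04-28│13.2 │Dave Jones                          
2024-01-11│19.7 │Dave Wilson                         
2024-10-14│34.5 │Alice Smith                         
2024-12-08│37.1 │Alice Jones                         
2024-06-03│58.7 │Dave Brown                          
2024-03-01│65.4 │Dave Smith                          
2024-08-04│81.3 │Eve Smith                           
>024-04-26│84.7 │Carol Brown                         
2024-11-19│92.2 │Alice Taylor                        
2024-10-01│93.5 │Bob Davis                           
                                                     
                                                     
                                                     
                                                     
                                                     
                                                     
                                                     
                                                     
                                                     


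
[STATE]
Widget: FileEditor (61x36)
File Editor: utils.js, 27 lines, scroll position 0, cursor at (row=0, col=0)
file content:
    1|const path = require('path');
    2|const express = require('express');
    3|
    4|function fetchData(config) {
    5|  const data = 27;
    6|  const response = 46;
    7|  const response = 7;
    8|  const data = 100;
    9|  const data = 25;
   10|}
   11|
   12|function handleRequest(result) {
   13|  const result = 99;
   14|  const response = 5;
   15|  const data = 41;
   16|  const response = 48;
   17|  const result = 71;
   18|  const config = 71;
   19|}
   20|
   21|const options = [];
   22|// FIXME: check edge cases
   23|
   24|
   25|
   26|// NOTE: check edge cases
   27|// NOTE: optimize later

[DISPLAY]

█onst path = require('path');                               ▲
const express = require('express');                         █
                                                            ░
function fetchData(config) {                                ░
  const data = 27;                                          ░
  const response = 46;                                      ░
  const response = 7;                                       ░
  const data = 100;                                         ░
  const data = 25;                                          ░
}                                                           ░
                                                            ░
function handleRequest(result) {                            ░
  const result = 99;                                        ░
  const response = 5;                                       ░
  const data = 41;                                          ░
  const response = 48;                                      ░
  const result = 71;                                        ░
  const config = 71;                                        ░
}                                                           ░
                                                            ░
const options = [];                                         ░
// FIXME: check edge cases                                  ░
                                                            ░
                                                            ░
                                                            ░
// NOTE: check edge cases                                   ░
// NOTE: optimize later                                     ░
                                                            ░
                                                            ░
                                                            ░
                                                            ░
                                                            ░
                                                            ░
                                                            ░
                                                            ░
                                                            ▼


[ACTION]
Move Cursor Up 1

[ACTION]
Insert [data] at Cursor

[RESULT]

data█onst path = require('path');                           ▲
const express = require('express');                         █
                                                            ░
function fetchData(config) {                                ░
  const data = 27;                                          ░
  const response = 46;                                      ░
  const response = 7;                                       ░
  const data = 100;                                         ░
  const data = 25;                                          ░
}                                                           ░
                                                            ░
function handleRequest(result) {                            ░
  const result = 99;                                        ░
  const response = 5;                                       ░
  const data = 41;                                          ░
  const response = 48;                                      ░
  const result = 71;                                        ░
  const config = 71;                                        ░
}                                                           ░
                                                            ░
const options = [];                                         ░
// FIXME: check edge cases                                  ░
                                                            ░
                                                            ░
                                                            ░
// NOTE: check edge cases                                   ░
// NOTE: optimize later                                     ░
                                                            ░
                                                            ░
                                                            ░
                                                            ░
                                                            ░
                                                            ░
                                                            ░
                                                            ░
                                                            ▼


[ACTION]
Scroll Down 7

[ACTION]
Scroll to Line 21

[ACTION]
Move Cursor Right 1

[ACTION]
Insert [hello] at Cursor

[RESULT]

datachello█nst path = require('path');                      ▲
const express = require('express');                         █
                                                            ░
function fetchData(config) {                                ░
  const data = 27;                                          ░
  const response = 46;                                      ░
  const response = 7;                                       ░
  const data = 100;                                         ░
  const data = 25;                                          ░
}                                                           ░
                                                            ░
function handleRequest(result) {                            ░
  const result = 99;                                        ░
  const response = 5;                                       ░
  const data = 41;                                          ░
  const response = 48;                                      ░
  const result = 71;                                        ░
  const config = 71;                                        ░
}                                                           ░
                                                            ░
const options = [];                                         ░
// FIXME: check edge cases                                  ░
                                                            ░
                                                            ░
                                                            ░
// NOTE: check edge cases                                   ░
// NOTE: optimize later                                     ░
                                                            ░
                                                            ░
                                                            ░
                                                            ░
                                                            ░
                                                            ░
                                                            ░
                                                            ░
                                                            ▼


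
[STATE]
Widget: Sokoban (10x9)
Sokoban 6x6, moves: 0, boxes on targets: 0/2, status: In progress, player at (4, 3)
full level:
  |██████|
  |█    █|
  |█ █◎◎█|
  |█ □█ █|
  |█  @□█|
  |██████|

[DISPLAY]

██████    
█    █    
█ █◎◎█    
█ □█ █    
█  @□█    
██████    
Moves: 0  
          
          


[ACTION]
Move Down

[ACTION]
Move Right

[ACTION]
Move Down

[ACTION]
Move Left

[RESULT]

██████    
█    █    
█ █◎◎█    
█ □█ █    
█ @ □█    
██████    
Moves: 1  
          
          


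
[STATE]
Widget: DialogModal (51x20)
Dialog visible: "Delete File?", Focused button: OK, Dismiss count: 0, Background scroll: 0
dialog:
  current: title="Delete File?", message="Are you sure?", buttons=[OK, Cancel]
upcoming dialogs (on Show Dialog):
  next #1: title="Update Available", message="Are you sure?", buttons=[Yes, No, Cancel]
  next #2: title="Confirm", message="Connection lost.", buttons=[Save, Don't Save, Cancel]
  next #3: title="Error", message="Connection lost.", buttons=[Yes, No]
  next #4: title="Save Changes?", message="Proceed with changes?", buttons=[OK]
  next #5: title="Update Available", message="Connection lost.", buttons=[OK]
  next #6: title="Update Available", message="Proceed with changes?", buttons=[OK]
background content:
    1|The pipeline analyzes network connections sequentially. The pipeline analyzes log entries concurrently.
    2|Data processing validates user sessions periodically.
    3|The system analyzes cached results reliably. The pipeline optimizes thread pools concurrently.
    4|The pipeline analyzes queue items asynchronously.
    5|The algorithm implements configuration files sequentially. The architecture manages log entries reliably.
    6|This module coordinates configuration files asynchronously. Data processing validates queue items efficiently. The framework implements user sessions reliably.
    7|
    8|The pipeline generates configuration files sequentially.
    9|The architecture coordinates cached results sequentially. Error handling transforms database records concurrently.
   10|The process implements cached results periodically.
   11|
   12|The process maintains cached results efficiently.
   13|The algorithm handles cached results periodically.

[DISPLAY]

The pipeline analyzes network connections sequentia
Data processing validates user sessions periodicall
The system analyzes cached results reliably. The pi
The pipeline analyzes queue items asynchronously.  
The algorithm implements configuration files sequen
This module coordinates configuration files asynchr
                                                   
The pipeline gene┌───────────────┐on files sequenti
The architecture │  Delete File? │d results sequent
The process imple│ Are you sure? │lts periodically.
                 │ [OK]  Cancel  │                 
The process maint└───────────────┘ts efficiently.  
The algorithm handles cached results periodically. 
                                                   
                                                   
                                                   
                                                   
                                                   
                                                   
                                                   


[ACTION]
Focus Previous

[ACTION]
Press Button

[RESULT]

The pipeline analyzes network connections sequentia
Data processing validates user sessions periodicall
The system analyzes cached results reliably. The pi
The pipeline analyzes queue items asynchronously.  
The algorithm implements configuration files sequen
This module coordinates configuration files asynchr
                                                   
The pipeline generates configuration files sequenti
The architecture coordinates cached results sequent
The process implements cached results periodically.
                                                   
The process maintains cached results efficiently.  
The algorithm handles cached results periodically. 
                                                   
                                                   
                                                   
                                                   
                                                   
                                                   
                                                   


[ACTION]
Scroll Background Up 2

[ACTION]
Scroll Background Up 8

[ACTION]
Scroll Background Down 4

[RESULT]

The algorithm implements configuration files sequen
This module coordinates configuration files asynchr
                                                   
The pipeline generates configuration files sequenti
The architecture coordinates cached results sequent
The process implements cached results periodically.
                                                   
The process maintains cached results efficiently.  
The algorithm handles cached results periodically. 
                                                   
                                                   
                                                   
                                                   
                                                   
                                                   
                                                   
                                                   
                                                   
                                                   
                                                   


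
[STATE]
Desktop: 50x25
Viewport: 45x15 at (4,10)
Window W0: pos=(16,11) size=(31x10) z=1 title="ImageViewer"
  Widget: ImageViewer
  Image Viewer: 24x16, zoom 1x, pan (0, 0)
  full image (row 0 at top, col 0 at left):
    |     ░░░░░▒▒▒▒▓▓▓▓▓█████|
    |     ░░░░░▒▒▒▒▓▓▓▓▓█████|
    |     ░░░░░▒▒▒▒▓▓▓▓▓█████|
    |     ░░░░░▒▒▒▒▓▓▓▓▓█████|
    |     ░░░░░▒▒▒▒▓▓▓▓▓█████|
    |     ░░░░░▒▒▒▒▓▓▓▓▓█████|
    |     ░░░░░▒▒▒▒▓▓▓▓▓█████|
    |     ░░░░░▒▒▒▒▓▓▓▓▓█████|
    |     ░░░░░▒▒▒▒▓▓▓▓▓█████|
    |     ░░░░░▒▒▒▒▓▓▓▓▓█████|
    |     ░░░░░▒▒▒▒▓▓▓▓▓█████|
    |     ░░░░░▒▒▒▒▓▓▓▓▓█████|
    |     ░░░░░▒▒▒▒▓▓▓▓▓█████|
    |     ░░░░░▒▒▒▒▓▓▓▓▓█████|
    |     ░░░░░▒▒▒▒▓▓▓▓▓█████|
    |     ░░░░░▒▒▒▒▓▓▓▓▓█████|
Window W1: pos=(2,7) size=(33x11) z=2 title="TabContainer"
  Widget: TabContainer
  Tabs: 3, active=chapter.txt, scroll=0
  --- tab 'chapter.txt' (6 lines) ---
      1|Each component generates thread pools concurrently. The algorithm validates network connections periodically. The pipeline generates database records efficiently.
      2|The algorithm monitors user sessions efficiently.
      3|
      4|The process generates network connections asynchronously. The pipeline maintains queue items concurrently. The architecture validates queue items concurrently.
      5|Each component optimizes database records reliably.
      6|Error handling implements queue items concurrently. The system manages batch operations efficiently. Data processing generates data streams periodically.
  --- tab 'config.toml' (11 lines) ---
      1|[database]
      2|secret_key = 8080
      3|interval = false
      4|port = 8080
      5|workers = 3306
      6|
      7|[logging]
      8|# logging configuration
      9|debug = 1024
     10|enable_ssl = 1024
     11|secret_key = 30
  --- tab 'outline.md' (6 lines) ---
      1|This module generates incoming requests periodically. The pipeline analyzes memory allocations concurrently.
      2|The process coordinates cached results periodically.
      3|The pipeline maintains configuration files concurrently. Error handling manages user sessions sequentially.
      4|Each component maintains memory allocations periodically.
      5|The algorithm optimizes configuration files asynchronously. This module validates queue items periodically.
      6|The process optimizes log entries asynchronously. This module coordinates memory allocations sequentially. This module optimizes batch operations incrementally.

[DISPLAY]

chapter.txt]│ config.toml │ ou┃              
──────────────────────────────┃━━━━━━━━━━━┓  
ach component generates thread┃           ┃  
he algorithm monitors user ses┃───────────┨  
                              ┃▓█████     ┃  
he process generates network c┃▓█████     ┃  
ach component optimizes databa┃▓█████     ┃  
━━━━━━━━━━━━━━━━━━━━━━━━━━━━━━┛▓█████     ┃  
            ┃     ░░░░░▒▒▒▒▓▓▓▓▓█████     ┃  
            ┃     ░░░░░▒▒▒▒▓▓▓▓▓█████     ┃  
            ┗━━━━━━━━━━━━━━━━━━━━━━━━━━━━━┛  
                                             
                                             
                                             
                                             


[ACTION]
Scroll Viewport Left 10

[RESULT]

  ┃[chapter.txt]│ config.toml │ ou┃          
  ┃───────────────────────────────┃━━━━━━━━━━
  ┃Each component generates thread┃          
  ┃The algorithm monitors user ses┃──────────
  ┃                               ┃▓█████    
  ┃The process generates network c┃▓█████    
  ┃Each component optimizes databa┃▓█████    
  ┗━━━━━━━━━━━━━━━━━━━━━━━━━━━━━━━┛▓█████    
                ┃     ░░░░░▒▒▒▒▓▓▓▓▓█████    
                ┃     ░░░░░▒▒▒▒▓▓▓▓▓█████    
                ┗━━━━━━━━━━━━━━━━━━━━━━━━━━━━
                                             
                                             
                                             
                                             


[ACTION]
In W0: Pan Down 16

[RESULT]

  ┃[chapter.txt]│ config.toml │ ou┃          
  ┃───────────────────────────────┃━━━━━━━━━━
  ┃Each component generates thread┃          
  ┃The algorithm monitors user ses┃──────────
  ┃                               ┃          
  ┃The process generates network c┃          
  ┃Each component optimizes databa┃          
  ┗━━━━━━━━━━━━━━━━━━━━━━━━━━━━━━━┛          
                ┃                            
                ┃                            
                ┗━━━━━━━━━━━━━━━━━━━━━━━━━━━━
                                             
                                             
                                             
                                             


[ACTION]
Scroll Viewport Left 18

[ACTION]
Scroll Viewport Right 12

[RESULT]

hapter.txt]│ config.toml │ ou┃               
─────────────────────────────┃━━━━━━━━━━━┓   
ch component generates thread┃           ┃   
e algorithm monitors user ses┃───────────┨   
                             ┃           ┃   
e process generates network c┃           ┃   
ch component optimizes databa┃           ┃   
━━━━━━━━━━━━━━━━━━━━━━━━━━━━━┛           ┃   
           ┃                             ┃   
           ┃                             ┃   
           ┗━━━━━━━━━━━━━━━━━━━━━━━━━━━━━┛   
                                             
                                             
                                             
                                             


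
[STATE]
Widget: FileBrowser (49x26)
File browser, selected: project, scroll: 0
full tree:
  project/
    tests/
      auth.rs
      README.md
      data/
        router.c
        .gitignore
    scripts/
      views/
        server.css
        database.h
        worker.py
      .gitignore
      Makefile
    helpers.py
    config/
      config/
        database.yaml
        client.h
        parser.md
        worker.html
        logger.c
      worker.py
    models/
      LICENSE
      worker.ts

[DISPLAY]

> [-] project/                                   
    [+] tests/                                   
    [+] scripts/                                 
    helpers.py                                   
    [+] config/                                  
    [+] models/                                  
                                                 
                                                 
                                                 
                                                 
                                                 
                                                 
                                                 
                                                 
                                                 
                                                 
                                                 
                                                 
                                                 
                                                 
                                                 
                                                 
                                                 
                                                 
                                                 
                                                 


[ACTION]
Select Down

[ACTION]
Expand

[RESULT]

  [-] project/                                   
  > [-] tests/                                   
      auth.rs                                    
      README.md                                  
      [+] data/                                  
    [+] scripts/                                 
    helpers.py                                   
    [+] config/                                  
    [+] models/                                  
                                                 
                                                 
                                                 
                                                 
                                                 
                                                 
                                                 
                                                 
                                                 
                                                 
                                                 
                                                 
                                                 
                                                 
                                                 
                                                 
                                                 


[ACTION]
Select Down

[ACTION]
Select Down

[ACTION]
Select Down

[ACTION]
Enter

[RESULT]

  [-] project/                                   
    [-] tests/                                   
      auth.rs                                    
      README.md                                  
    > [-] data/                                  
        router.c                                 
        .gitignore                               
    [+] scripts/                                 
    helpers.py                                   
    [+] config/                                  
    [+] models/                                  
                                                 
                                                 
                                                 
                                                 
                                                 
                                                 
                                                 
                                                 
                                                 
                                                 
                                                 
                                                 
                                                 
                                                 
                                                 


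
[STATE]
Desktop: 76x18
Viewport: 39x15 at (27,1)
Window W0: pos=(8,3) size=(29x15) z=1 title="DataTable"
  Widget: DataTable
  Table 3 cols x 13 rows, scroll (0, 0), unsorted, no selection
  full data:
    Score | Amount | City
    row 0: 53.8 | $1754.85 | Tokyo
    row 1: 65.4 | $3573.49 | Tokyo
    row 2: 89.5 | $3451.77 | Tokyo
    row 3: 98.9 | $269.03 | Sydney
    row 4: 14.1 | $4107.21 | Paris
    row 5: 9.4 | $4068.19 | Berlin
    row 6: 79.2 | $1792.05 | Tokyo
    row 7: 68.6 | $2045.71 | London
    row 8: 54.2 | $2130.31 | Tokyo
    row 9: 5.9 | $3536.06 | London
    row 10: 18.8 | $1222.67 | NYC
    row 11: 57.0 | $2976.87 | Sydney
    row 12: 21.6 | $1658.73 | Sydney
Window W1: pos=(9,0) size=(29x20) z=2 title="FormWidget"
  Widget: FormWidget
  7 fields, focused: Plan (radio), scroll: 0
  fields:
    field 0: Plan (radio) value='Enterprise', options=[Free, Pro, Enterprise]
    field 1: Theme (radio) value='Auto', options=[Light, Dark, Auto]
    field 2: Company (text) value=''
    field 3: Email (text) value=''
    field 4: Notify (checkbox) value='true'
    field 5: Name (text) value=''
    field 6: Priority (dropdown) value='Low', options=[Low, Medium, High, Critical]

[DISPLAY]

          ┃                            
──────────┨                            
 Free  ( )┃                            
 Light  ( ┃                            
         ]┃                            
         ]┃                            
          ┃                            
         ]┃                            
w       ▼]┃                            
          ┃                            
          ┃                            
          ┃                            
          ┃                            
          ┃                            
          ┃                            


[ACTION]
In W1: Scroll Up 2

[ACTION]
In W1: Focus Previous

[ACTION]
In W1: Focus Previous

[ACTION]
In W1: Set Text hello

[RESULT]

          ┃                            
──────────┨                            
 Free  ( )┃                            
 Light  ( ┃                            
         ]┃                            
         ]┃                            
          ┃                            
llo      ]┃                            
w       ▼]┃                            
          ┃                            
          ┃                            
          ┃                            
          ┃                            
          ┃                            
          ┃                            


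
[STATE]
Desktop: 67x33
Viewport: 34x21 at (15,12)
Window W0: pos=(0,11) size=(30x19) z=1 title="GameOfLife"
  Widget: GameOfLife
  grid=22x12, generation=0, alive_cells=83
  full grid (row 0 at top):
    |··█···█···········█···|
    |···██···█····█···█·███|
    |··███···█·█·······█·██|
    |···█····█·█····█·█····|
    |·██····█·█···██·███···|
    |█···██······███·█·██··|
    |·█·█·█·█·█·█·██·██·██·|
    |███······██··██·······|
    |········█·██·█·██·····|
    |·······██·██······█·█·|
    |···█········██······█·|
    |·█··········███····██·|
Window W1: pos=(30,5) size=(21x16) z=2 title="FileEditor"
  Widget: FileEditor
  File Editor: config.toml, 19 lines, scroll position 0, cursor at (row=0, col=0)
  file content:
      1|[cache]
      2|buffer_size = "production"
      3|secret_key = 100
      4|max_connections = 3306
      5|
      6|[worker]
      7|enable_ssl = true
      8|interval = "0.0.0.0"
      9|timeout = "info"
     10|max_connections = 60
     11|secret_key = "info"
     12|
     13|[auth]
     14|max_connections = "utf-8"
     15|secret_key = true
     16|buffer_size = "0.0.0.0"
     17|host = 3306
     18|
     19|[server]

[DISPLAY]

              ┃┃                  
──────────────┨┃[worker]          
              ┃┃enable_ssl = true 
····█···      ┃┃interval = "0.0.0.
···█·███      ┃┃timeout = "info"  
····█·██      ┃┃max_connections = 
·█·█····      ┃┃secret_key = "info
█·███···      ┃┃                  
█·█·██··      ┃┗━━━━━━━━━━━━━━━━━━
█·██·██·      ┃                   
█·······      ┃                   
·██·····      ┃                   
····█·█·      ┃                   
······█·      ┃                   
█····██·      ┃                   
              ┃                   
              ┃                   
━━━━━━━━━━━━━━┛                   
                                  
                                  
                                  


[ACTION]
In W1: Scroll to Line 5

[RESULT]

              ┃┃timeout = "info"  
──────────────┨┃max_connections = 
              ┃┃secret_key = "info
····█···      ┃┃                  
···█·███      ┃┃[auth]            
····█·██      ┃┃max_connections = 
·█·█····      ┃┃secret_key = true 
█·███···      ┃┃buffer_size = "0.0
█·█·██··      ┃┗━━━━━━━━━━━━━━━━━━
█·██·██·      ┃                   
█·······      ┃                   
·██·····      ┃                   
····█·█·      ┃                   
······█·      ┃                   
█····██·      ┃                   
              ┃                   
              ┃                   
━━━━━━━━━━━━━━┛                   
                                  
                                  
                                  


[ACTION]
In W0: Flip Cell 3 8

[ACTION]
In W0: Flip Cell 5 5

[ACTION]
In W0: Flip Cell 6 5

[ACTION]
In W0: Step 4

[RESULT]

              ┃┃timeout = "info"  
──────────────┨┃max_connections = 
              ┃┃secret_key = "info
······█·      ┃┃                  
·······█      ┃┃[auth]            
·██···██      ┃┃max_connections = 
··██···█      ┃┃secret_key = true 
··█···██      ┃┃buffer_size = "0.0
··██··██      ┃┗━━━━━━━━━━━━━━━━━━
········      ┃                   
·█······      ┃                   
██······      ┃                   
·█······      ┃                   
·█·····█      ┃                   
█·····██      ┃                   
              ┃                   
              ┃                   
━━━━━━━━━━━━━━┛                   
                                  
                                  
                                  
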